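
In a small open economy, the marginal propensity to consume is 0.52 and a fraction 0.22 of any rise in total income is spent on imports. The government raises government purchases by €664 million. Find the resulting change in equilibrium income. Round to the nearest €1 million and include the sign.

+€949 million

Expenditure multiplier = 1/(1 − c + m) = 1/(1 − 0.52 + 0.22) = 1/0.7 ≈ 1.429.
ΔY = k × ΔG = (+€664 million) / 0.7 ≈ +€949 million.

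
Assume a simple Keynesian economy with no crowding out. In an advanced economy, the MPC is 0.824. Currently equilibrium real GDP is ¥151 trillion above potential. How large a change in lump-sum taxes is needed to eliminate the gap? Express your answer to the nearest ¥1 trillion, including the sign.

+¥32 trillion

Spending multiplier = 1/(1 − MPC) = 1/(1 − 0.824) = 1/0.176 ≈ 5.682.
Tax multiplier = −c·k = −0.824/0.176 ≈ −4.682. Need ΔY = −¥151 trillion, so ΔT = ΔY/(−c·k) = −(−¥151 trillion) × 0.176 / 0.824 ≈ +¥32 trillion.
The government should raise lump-sum taxes by ¥32 trillion.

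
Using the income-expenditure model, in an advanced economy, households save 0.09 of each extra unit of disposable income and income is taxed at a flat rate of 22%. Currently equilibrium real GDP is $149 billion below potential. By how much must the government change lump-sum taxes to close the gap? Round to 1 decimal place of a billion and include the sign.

MPC = 1 − MPS = 1 − 0.09 = 0.91.
Spending multiplier = 1/(1 − c(1−t)) = 1/(1 − 0.91×0.78) = 1/0.2902 ≈ 3.446.
Tax multiplier = −c·k = −0.91/0.2902 ≈ −3.136. Need ΔY = +$149 billion, so ΔT = ΔY/(−c·k) = −(+$149 billion) × 0.2902 / 0.91 ≈ −$47.5 billion.
The government should cut lump-sum taxes by $47.5 billion.

−$47.5 billion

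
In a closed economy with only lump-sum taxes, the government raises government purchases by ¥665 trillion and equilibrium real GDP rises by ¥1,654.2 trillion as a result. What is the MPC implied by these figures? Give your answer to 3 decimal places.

0.598

Implied spending multiplier k = ΔY/ΔG = 1,654.2/665 ≈ 2.4875.
Since k = 1/(1 − MPC), MPC = 1 − 1/k = 1 − ΔG/ΔY = 1 − 665/1,654.2 ≈ 0.598.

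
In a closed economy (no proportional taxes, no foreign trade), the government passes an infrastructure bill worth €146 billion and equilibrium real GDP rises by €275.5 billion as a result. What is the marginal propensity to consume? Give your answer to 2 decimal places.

0.47

Implied spending multiplier k = ΔY/ΔG = 275.5/146 ≈ 1.887.
Since k = 1/(1 − MPC), MPC = 1 − 1/k = 1 − ΔG/ΔY = 1 − 146/275.5 ≈ 0.47.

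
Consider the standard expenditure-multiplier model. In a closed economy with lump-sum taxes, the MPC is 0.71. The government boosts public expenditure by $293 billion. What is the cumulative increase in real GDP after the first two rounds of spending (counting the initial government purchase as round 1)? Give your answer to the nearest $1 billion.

Round 1 adds ΔG = $293 billion; each later round is MPC = 0.71 times the previous.
After 2 rounds: 293 + 208.03 = ΔG·(1 − c^2)/(1 − c) = 293 × (1 − 0.5041)/0.29 ≈ $501 billion.

$501 billion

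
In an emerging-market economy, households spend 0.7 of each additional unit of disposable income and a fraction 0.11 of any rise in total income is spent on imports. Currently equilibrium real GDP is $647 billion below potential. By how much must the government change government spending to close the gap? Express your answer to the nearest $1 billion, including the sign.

+$265 billion

Spending multiplier = 1/(1 − c + m) = 1/(1 − 0.7 + 0.11) = 1/0.41 ≈ 2.439.
Need ΔY = +$647 billion, so ΔG = ΔY/k = (+$647 billion) × 0.41 ≈ +$265 billion.
The government should increase government spending by $265 billion.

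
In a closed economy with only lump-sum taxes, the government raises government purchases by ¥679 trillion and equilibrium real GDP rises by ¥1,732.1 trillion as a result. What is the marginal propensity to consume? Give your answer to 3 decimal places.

Implied spending multiplier k = ΔY/ΔG = 1,732.1/679 ≈ 2.551.
Since k = 1/(1 − MPC), MPC = 1 − 1/k = 1 − ΔG/ΔY = 1 − 679/1,732.1 ≈ 0.608.

0.608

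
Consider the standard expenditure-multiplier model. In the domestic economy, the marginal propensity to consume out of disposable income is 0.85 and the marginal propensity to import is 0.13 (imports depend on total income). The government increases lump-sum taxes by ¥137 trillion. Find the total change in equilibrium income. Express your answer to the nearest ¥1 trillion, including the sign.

A lump-sum tax change of +¥137 trillion shifts disposable income by −¥137 trillion; first-round consumption changes by −c × ΔT = −0.85 × (+¥137 trillion) = −¥116.45 trillion.
Expenditure multiplier = 1/(1 − c + m) = 1/(1 − 0.85 + 0.13) = 1/0.28 ≈ 3.571.
The tax multiplier is −c × k ≈ −3.036, so ΔY = k × (−c·ΔT) = (−¥116.45 trillion) / 0.28 ≈ −¥416 trillion.

−¥416 trillion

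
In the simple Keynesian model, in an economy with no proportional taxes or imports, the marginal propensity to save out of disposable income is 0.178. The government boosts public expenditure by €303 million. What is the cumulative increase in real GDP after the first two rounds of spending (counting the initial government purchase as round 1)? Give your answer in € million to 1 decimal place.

MPC = 1 − MPS = 1 − 0.178 = 0.822.
Round 1 adds ΔG = €303 million; each later round is MPC = 0.822 times the previous.
After 2 rounds: 303 + 249.066 = ΔG·(1 − c^2)/(1 − c) = 303 × (1 − 0.675684)/0.178 ≈ €552.1 million.

€552.1 million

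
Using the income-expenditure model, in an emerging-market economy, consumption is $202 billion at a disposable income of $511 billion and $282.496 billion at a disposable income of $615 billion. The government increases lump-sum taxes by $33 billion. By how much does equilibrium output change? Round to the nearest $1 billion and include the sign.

MPC = ΔC/ΔYd = (282.496 − 202)/(615 − 511) = 80.496/104 = 0.774.
A lump-sum tax change of +$33 billion shifts disposable income by −$33 billion; first-round consumption changes by −c × ΔT = −0.774 × (+$33 billion) = −$25.542 billion.
Expenditure multiplier = 1/(1 − MPC) = 1/(1 − 0.774) = 1/0.226 ≈ 4.425.
The tax multiplier is −c × k ≈ −3.425, so ΔY = k × (−c·ΔT) = (−$25.542 billion) / 0.226 ≈ −$113 billion.

−$113 billion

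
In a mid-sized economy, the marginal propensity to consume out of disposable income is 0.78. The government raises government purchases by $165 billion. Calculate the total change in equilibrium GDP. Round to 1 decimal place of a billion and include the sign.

Expenditure multiplier = 1/(1 − MPC) = 1/(1 − 0.78) = 1/0.22 ≈ 4.545.
ΔY = k × ΔG = (+$165 billion) / 0.22 = +$750 billion.

+$750.0 billion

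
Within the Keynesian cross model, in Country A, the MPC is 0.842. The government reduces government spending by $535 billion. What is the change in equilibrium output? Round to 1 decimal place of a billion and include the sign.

−$3,386.1 billion

Expenditure multiplier = 1/(1 − MPC) = 1/(1 − 0.842) = 1/0.158 ≈ 6.329.
ΔY = k × ΔG = (−$535 billion) / 0.158 ≈ −$3,386.1 billion.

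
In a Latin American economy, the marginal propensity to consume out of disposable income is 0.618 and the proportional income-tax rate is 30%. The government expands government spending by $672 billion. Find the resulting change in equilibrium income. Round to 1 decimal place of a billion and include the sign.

+$1,184.3 billion

Expenditure multiplier = 1/(1 − c(1−t)) = 1/(1 − 0.618×0.7) = 1/0.5674 ≈ 1.762.
ΔY = k × ΔG = (+$672 billion) / 0.5674 ≈ +$1,184.3 billion.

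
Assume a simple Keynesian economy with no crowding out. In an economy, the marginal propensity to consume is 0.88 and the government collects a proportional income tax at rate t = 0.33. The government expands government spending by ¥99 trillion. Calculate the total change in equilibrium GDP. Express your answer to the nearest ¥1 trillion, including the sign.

Government-spending multiplier = 1/(1 − c(1−t)) = 1/(1 − 0.88×0.67) = 1/0.4104 ≈ 2.437.
ΔY = k × ΔG = (+¥99 trillion) / 0.4104 ≈ +¥241 trillion.

+¥241 trillion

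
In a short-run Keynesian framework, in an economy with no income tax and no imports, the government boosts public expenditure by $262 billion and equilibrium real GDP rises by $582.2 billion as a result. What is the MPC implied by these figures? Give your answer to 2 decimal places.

Implied spending multiplier k = ΔY/ΔG = 582.2/262 ≈ 2.2221.
Since k = 1/(1 − MPC), MPC = 1 − 1/k = 1 − ΔG/ΔY = 1 − 262/582.2 ≈ 0.55.

0.55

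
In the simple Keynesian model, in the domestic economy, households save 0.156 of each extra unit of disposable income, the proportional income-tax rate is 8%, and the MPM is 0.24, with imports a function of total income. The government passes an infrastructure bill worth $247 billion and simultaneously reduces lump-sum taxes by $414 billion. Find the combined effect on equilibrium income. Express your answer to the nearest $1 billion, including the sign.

+$1,287 billion

MPC = 1 − MPS = 1 − 0.156 = 0.844.
Expenditure multiplier = 1/(1 − c(1−t) + m) = 1/(1 − 0.844×0.92 + 0.24) = 1/0.46352 ≈ 2.157.
ΔG contributes k·ΔG = (+$247 billion) / 0.46352 ≈ +$532.9 billion.
ΔT of −$414 billion changes first-round spending by −c·ΔT = +$349.416 billion, contributing k·(−c·ΔT) = (+$349.416 billion) / 0.46352 ≈ +$753.8 billion.
Net ΔY = k(ΔG − c·ΔT) = (+$596.416 billion) / 0.46352 ≈ +$1,287 billion.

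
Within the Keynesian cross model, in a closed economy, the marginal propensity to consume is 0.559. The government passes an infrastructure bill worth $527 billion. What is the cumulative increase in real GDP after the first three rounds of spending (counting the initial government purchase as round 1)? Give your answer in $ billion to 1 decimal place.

Round 1 adds ΔG = $527 billion; each later round is MPC = 0.559 times the previous.
After 3 rounds: 527 + 294.593 + 164.677487 = ΔG·(1 − c^3)/(1 − c) = 527 × (1 − 0.174676879)/0.441 ≈ $986.3 billion.

$986.3 billion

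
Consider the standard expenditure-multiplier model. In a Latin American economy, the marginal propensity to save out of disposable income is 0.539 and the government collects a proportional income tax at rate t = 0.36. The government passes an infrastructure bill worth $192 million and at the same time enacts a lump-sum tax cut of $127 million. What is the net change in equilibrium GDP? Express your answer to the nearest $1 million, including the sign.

+$355 million

MPC = 1 − MPS = 1 − 0.539 = 0.461.
Expenditure multiplier = 1/(1 − c(1−t)) = 1/(1 − 0.461×0.64) = 1/0.70496 ≈ 1.419.
ΔG contributes k·ΔG = (+$192 million) / 0.70496 ≈ +$272.4 million.
ΔT of −$127 million changes first-round spending by −c·ΔT = +$58.547 million, contributing k·(−c·ΔT) = (+$58.547 million) / 0.70496 ≈ +$83.1 million.
Net ΔY = k(ΔG − c·ΔT) = (+$250.547 million) / 0.70496 ≈ +$355 million.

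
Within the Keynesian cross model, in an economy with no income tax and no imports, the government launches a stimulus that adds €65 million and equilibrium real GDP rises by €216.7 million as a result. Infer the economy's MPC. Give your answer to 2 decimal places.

Implied spending multiplier k = ΔY/ΔG = 216.7/65 ≈ 3.3338.
Since k = 1/(1 − MPC), MPC = 1 − 1/k = 1 − ΔG/ΔY = 1 − 65/216.7 ≈ 0.70.

0.70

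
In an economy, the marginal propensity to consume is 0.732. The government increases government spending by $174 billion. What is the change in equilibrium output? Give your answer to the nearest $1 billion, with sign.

Government-spending multiplier = 1/(1 − MPC) = 1/(1 − 0.732) = 1/0.268 ≈ 3.731.
ΔY = k × ΔG = (+$174 billion) / 0.268 ≈ +$649 billion.

+$649 billion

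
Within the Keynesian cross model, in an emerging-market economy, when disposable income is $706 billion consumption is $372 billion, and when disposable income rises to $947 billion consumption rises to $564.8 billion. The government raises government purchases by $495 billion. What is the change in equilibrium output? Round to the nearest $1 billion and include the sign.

MPC = ΔC/ΔYd = (564.8 − 372)/(947 − 706) = 192.8/241 = 0.8.
Government-spending multiplier = 1/(1 − MPC) = 1/(1 − 0.8) = 1/0.2 = 5.
ΔY = k × ΔG = (+$495 billion) / 0.2 = +$2,475 billion.

+$2,475 billion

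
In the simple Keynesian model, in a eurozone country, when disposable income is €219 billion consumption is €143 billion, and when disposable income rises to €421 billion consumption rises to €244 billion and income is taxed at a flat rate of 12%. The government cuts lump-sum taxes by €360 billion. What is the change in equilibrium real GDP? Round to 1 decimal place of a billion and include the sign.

MPC = ΔC/ΔYd = (244 − 143)/(421 − 219) = 101/202 = 0.5.
A lump-sum tax change of −€360 billion shifts disposable income by +€360 billion; first-round consumption changes by −c × ΔT = −0.5 × (−€360 billion) = +€180 billion.
Expenditure multiplier = 1/(1 − c(1−t)) = 1/(1 − 0.5×0.88) = 1/0.56 ≈ 1.786.
The tax multiplier is −c × k ≈ −0.893, so ΔY = k × (−c·ΔT) = (+€180 billion) / 0.56 ≈ +€321.4 billion.

+€321.4 billion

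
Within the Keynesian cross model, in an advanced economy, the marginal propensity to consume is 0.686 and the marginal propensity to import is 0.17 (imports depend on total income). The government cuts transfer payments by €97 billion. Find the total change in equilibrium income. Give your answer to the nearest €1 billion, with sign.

The transfer change shifts disposable income by −€97 billion, so first-round consumption changes by c·ΔTR = 0.686 × (−€97 billion) = −€66.542 billion.
Expenditure multiplier = 1/(1 − c + m) = 1/(1 − 0.686 + 0.17) = 1/0.484 ≈ 2.066.
The transfer multiplier is c × k ≈ 1.417, so ΔY = k × (c·ΔTR) = (−€66.542 billion) / 0.484 ≈ −€137 billion.

−€137 billion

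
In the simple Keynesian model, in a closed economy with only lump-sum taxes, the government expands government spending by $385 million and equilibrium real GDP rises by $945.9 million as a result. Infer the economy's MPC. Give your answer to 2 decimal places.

Implied spending multiplier k = ΔY/ΔG = 945.9/385 ≈ 2.4569.
Since k = 1/(1 − MPC), MPC = 1 − 1/k = 1 − ΔG/ΔY = 1 − 385/945.9 ≈ 0.59.

0.59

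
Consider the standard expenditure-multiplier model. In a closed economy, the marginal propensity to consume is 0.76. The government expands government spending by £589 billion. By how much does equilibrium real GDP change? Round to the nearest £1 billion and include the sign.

Government-spending multiplier = 1/(1 − MPC) = 1/(1 − 0.76) = 1/0.24 ≈ 4.167.
ΔY = k × ΔG = (+£589 billion) / 0.24 ≈ +£2,454 billion.

+£2,454 billion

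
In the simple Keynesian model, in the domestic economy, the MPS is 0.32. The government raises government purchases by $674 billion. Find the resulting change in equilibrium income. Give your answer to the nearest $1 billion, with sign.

+$2,106 billion

MPC = 1 − MPS = 1 − 0.32 = 0.68.
Spending multiplier = 1/(1 − MPC) = 1/(1 − 0.68) = 1/0.32 = 3.125.
ΔY = k × ΔG = (+$674 billion) / 0.32 ≈ +$2,106 billion.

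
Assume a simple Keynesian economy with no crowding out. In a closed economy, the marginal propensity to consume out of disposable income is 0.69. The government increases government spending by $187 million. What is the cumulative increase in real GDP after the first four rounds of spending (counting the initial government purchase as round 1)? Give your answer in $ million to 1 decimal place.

Round 1 adds ΔG = $187 million; each later round is MPC = 0.69 times the previous.
After 4 rounds: 187 + 129.03 + 89.0307 + 61.431183 = ΔG·(1 − c^4)/(1 − c) = 187 × (1 − 0.22667121)/0.31 ≈ $466.5 million.

$466.5 million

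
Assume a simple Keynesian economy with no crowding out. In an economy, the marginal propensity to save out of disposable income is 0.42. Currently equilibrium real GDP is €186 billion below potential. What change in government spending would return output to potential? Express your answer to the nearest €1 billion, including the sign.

+€78 billion

MPC = 1 − MPS = 1 − 0.42 = 0.58.
Spending multiplier = 1/(1 − MPC) = 1/(1 − 0.58) = 1/0.42 ≈ 2.381.
Need ΔY = +€186 billion, so ΔG = ΔY/k = (+€186 billion) × 0.42 ≈ +€78 billion.
The government should increase government spending by €78 billion.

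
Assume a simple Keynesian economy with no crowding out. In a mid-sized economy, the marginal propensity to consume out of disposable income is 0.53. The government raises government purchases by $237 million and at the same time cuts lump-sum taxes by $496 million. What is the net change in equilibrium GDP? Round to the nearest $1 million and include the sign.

Expenditure multiplier = 1/(1 − MPC) = 1/(1 − 0.53) = 1/0.47 ≈ 2.128.
ΔG contributes k·ΔG = (+$237 million) / 0.47 ≈ +$504.3 million.
ΔT of −$496 million changes first-round spending by −c·ΔT = +$262.88 million, contributing k·(−c·ΔT) = (+$262.88 million) / 0.47 ≈ +$559.3 million.
Net ΔY = k(ΔG − c·ΔT) = (+$499.88 million) / 0.47 ≈ +$1,064 million.

+$1,064 million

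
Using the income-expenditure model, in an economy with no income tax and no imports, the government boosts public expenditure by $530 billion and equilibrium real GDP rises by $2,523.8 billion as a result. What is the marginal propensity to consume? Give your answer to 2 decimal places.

0.79

Implied spending multiplier k = ΔY/ΔG = 2,523.8/530 ≈ 4.7619.
Since k = 1/(1 − MPC), MPC = 1 − 1/k = 1 − ΔG/ΔY = 1 − 530/2,523.8 ≈ 0.79.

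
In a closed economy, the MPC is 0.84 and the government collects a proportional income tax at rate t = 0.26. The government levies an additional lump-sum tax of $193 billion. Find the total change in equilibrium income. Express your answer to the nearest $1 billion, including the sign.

A lump-sum tax change of +$193 billion shifts disposable income by −$193 billion; first-round consumption changes by −c × ΔT = −0.84 × (+$193 billion) = −$162.12 billion.
Expenditure multiplier = 1/(1 − c(1−t)) = 1/(1 − 0.84×0.74) = 1/0.3784 ≈ 2.643.
The tax multiplier is −c × k ≈ −2.22, so ΔY = k × (−c·ΔT) = (−$162.12 billion) / 0.3784 ≈ −$428 billion.

−$428 billion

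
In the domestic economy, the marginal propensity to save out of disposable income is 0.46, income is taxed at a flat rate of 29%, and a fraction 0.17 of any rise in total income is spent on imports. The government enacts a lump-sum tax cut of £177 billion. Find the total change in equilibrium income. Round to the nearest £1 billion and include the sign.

MPC = 1 − MPS = 1 − 0.46 = 0.54.
A lump-sum tax change of −£177 billion shifts disposable income by +£177 billion; first-round consumption changes by −c × ΔT = −0.54 × (−£177 billion) = +£95.58 billion.
Expenditure multiplier = 1/(1 − c(1−t) + m) = 1/(1 − 0.54×0.71 + 0.17) = 1/0.7866 ≈ 1.271.
The tax multiplier is −c × k ≈ −0.686, so ΔY = k × (−c·ΔT) = (+£95.58 billion) / 0.7866 ≈ +£122 billion.

+£122 billion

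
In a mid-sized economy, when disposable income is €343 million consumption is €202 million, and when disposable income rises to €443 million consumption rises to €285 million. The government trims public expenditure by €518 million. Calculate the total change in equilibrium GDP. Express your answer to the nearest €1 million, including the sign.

MPC = ΔC/ΔYd = (285 − 202)/(443 − 343) = 83/100 = 0.83.
Expenditure multiplier = 1/(1 − MPC) = 1/(1 − 0.83) = 1/0.17 ≈ 5.882.
ΔY = k × ΔG = (−€518 million) / 0.17 ≈ −€3,047 million.

−€3,047 million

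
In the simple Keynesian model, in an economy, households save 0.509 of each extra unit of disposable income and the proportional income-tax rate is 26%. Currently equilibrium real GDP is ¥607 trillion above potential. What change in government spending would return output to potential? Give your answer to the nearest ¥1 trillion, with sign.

MPC = 1 − MPS = 1 − 0.509 = 0.491.
Spending multiplier = 1/(1 − c(1−t)) = 1/(1 − 0.491×0.74) = 1/0.63666 ≈ 1.571.
Need ΔY = −¥607 trillion, so ΔG = ΔY/k = (−¥607 trillion) × 0.63666 ≈ −¥386 trillion.
The government should cut government spending by ¥386 trillion.

−¥386 trillion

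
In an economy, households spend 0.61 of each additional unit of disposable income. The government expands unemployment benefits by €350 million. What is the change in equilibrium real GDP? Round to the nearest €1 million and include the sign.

The transfer change shifts disposable income by +€350 million, so first-round consumption changes by c·ΔTR = 0.61 × (+€350 million) = +€213.5 million.
Expenditure multiplier = 1/(1 − MPC) = 1/(1 − 0.61) = 1/0.39 ≈ 2.564.
The transfer multiplier is c × k ≈ 1.564, so ΔY = k × (c·ΔTR) = (+€213.5 million) / 0.39 ≈ +€547 million.

+€547 million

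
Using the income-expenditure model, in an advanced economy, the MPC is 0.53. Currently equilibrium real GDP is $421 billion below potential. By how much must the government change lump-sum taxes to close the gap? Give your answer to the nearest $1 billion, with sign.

Spending multiplier = 1/(1 − MPC) = 1/(1 − 0.53) = 1/0.47 ≈ 2.128.
Tax multiplier = −c·k = −0.53/0.47 ≈ −1.128. Need ΔY = +$421 billion, so ΔT = ΔY/(−c·k) = −(+$421 billion) × 0.47 / 0.53 ≈ −$373 billion.
The government should cut lump-sum taxes by $373 billion.

−$373 billion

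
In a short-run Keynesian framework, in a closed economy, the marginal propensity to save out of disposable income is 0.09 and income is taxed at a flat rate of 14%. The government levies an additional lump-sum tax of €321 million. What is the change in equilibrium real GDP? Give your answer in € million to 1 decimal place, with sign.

MPC = 1 − MPS = 1 − 0.09 = 0.91.
A lump-sum tax change of +€321 million shifts disposable income by −€321 million; first-round consumption changes by −c × ΔT = −0.91 × (+€321 million) = −€292.11 million.
Expenditure multiplier = 1/(1 − c(1−t)) = 1/(1 − 0.91×0.86) = 1/0.2174 ≈ 4.6.
The tax multiplier is −c × k ≈ −4.186, so ΔY = k × (−c·ΔT) = (−€292.11 million) / 0.2174 ≈ −€1,343.7 million.

−€1,343.7 million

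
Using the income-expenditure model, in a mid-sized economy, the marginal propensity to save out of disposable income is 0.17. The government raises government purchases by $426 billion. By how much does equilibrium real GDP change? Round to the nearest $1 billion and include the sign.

MPC = 1 − MPS = 1 − 0.17 = 0.83.
Government-spending multiplier = 1/(1 − MPC) = 1/(1 − 0.83) = 1/0.17 ≈ 5.882.
ΔY = k × ΔG = (+$426 billion) / 0.17 ≈ +$2,506 billion.

+$2,506 billion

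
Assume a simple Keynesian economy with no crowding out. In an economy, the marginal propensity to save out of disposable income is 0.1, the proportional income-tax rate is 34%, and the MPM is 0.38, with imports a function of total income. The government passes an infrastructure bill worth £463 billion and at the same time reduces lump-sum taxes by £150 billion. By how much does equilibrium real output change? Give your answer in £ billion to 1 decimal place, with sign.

+£760.8 billion

MPC = 1 − MPS = 1 − 0.1 = 0.9.
Expenditure multiplier = 1/(1 − c(1−t) + m) = 1/(1 − 0.9×0.66 + 0.38) = 1/0.786 ≈ 1.272.
ΔG contributes k·ΔG = (+£463 billion) / 0.786 ≈ +£589.1 billion.
ΔT of −£150 billion changes first-round spending by −c·ΔT = +£135 billion, contributing k·(−c·ΔT) = (+£135 billion) / 0.786 ≈ +£171.8 billion.
Net ΔY = k(ΔG − c·ΔT) = (+£598 billion) / 0.786 ≈ +£760.8 billion.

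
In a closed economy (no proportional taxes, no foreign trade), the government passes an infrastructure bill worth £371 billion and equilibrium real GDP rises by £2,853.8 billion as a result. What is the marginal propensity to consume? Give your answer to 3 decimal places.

0.870

Implied spending multiplier k = ΔY/ΔG = 2,853.8/371 ≈ 7.6922.
Since k = 1/(1 − MPC), MPC = 1 − 1/k = 1 − ΔG/ΔY = 1 − 371/2,853.8 ≈ 0.870.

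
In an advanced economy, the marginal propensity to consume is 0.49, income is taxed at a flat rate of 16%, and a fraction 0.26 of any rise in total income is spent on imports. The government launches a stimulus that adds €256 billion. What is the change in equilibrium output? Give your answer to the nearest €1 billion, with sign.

Expenditure multiplier = 1/(1 − c(1−t) + m) = 1/(1 − 0.49×0.84 + 0.26) = 1/0.8484 ≈ 1.179.
ΔY = k × ΔG = (+€256 billion) / 0.8484 ≈ +€302 billion.

+€302 billion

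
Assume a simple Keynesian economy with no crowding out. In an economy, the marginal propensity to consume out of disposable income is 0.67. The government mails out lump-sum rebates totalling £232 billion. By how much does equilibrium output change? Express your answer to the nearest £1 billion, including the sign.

+£471 billion

A lump-sum tax change of −£232 billion shifts disposable income by +£232 billion; first-round consumption changes by −c × ΔT = −0.67 × (−£232 billion) = +£155.44 billion.
Expenditure multiplier = 1/(1 − MPC) = 1/(1 − 0.67) = 1/0.33 ≈ 3.03.
The tax multiplier is −c × k ≈ −2.03, so ΔY = k × (−c·ΔT) = (+£155.44 billion) / 0.33 ≈ +£471 billion.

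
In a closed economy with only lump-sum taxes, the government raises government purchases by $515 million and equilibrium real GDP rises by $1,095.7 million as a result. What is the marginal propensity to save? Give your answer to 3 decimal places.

Implied spending multiplier k = ΔY/ΔG = 1,095.7/515 ≈ 2.1276.
Since k = 1/(1 − MPC), MPC = 1 − 1/k = 1 − ΔG/ΔY = 1 − 515/1,095.7 ≈ 0.530.
MPS = 1 − MPC = 0.470.

0.470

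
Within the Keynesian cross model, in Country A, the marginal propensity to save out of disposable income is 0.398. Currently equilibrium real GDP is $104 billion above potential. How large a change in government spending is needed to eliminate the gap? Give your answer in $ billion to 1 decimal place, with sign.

MPC = 1 − MPS = 1 − 0.398 = 0.602.
Spending multiplier = 1/(1 − MPC) = 1/(1 − 0.602) = 1/0.398 ≈ 2.513.
Need ΔY = −$104 billion, so ΔG = ΔY/k = (−$104 billion) × 0.398 ≈ −$41.4 billion.
The government should cut government spending by $41.4 billion.

−$41.4 billion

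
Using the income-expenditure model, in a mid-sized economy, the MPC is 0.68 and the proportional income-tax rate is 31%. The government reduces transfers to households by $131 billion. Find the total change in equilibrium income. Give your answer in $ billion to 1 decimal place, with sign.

−$167.8 billion

The transfer change shifts disposable income by −$131 billion, so first-round consumption changes by c·ΔTR = 0.68 × (−$131 billion) = −$89.08 billion.
Expenditure multiplier = 1/(1 − c(1−t)) = 1/(1 − 0.68×0.69) = 1/0.5308 ≈ 1.884.
The transfer multiplier is c × k ≈ 1.281, so ΔY = k × (c·ΔTR) = (−$89.08 billion) / 0.5308 ≈ −$167.8 billion.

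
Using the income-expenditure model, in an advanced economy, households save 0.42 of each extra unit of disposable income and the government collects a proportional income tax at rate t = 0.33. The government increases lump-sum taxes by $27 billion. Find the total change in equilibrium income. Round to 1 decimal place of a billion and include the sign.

MPC = 1 − MPS = 1 − 0.42 = 0.58.
A lump-sum tax change of +$27 billion shifts disposable income by −$27 billion; first-round consumption changes by −c × ΔT = −0.58 × (+$27 billion) = −$15.66 billion.
Expenditure multiplier = 1/(1 − c(1−t)) = 1/(1 − 0.58×0.67) = 1/0.6114 ≈ 1.636.
The tax multiplier is −c × k ≈ −0.949, so ΔY = k × (−c·ΔT) = (−$15.66 billion) / 0.6114 ≈ −$25.6 billion.

−$25.6 billion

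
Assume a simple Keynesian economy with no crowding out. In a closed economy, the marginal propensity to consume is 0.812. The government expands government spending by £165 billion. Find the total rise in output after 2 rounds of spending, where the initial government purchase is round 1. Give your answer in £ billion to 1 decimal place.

Round 1 adds ΔG = £165 billion; each later round is MPC = 0.812 times the previous.
After 2 rounds: 165 + 133.98 = ΔG·(1 − c^2)/(1 − c) = 165 × (1 − 0.659344)/0.188 ≈ £299 billion.

£299.0 billion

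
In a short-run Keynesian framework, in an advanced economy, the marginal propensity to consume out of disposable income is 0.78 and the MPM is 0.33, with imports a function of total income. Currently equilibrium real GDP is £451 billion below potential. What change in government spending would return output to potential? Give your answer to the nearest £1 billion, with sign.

Spending multiplier = 1/(1 − c + m) = 1/(1 − 0.78 + 0.33) = 1/0.55 ≈ 1.818.
Need ΔY = +£451 billion, so ΔG = ΔY/k = (+£451 billion) × 0.55 ≈ +£248 billion.
The government should increase government spending by £248 billion.

+£248 billion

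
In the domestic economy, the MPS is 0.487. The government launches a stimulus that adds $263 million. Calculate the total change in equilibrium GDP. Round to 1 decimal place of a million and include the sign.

+$540.0 million

MPC = 1 − MPS = 1 − 0.487 = 0.513.
Expenditure multiplier = 1/(1 − MPC) = 1/(1 − 0.513) = 1/0.487 ≈ 2.053.
ΔY = k × ΔG = (+$263 million) / 0.487 ≈ +$540 million.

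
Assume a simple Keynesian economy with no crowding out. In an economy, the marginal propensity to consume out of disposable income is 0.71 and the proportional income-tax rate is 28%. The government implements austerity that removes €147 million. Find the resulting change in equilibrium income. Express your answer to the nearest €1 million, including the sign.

−€301 million

Expenditure multiplier = 1/(1 − c(1−t)) = 1/(1 − 0.71×0.72) = 1/0.4888 ≈ 2.046.
ΔY = k × ΔG = (−€147 million) / 0.4888 ≈ −€301 million.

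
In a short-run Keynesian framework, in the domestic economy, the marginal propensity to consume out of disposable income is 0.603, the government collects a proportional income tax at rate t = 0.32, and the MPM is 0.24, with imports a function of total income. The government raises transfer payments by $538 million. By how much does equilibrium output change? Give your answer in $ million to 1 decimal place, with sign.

+$390.9 million

The transfer change shifts disposable income by +$538 million, so first-round consumption changes by c·ΔTR = 0.603 × (+$538 million) = +$324.414 million.
Expenditure multiplier = 1/(1 − c(1−t) + m) = 1/(1 − 0.603×0.68 + 0.24) = 1/0.82996 ≈ 1.205.
The transfer multiplier is c × k ≈ 0.727, so ΔY = k × (c·ΔTR) = (+$324.414 million) / 0.82996 ≈ +$390.9 million.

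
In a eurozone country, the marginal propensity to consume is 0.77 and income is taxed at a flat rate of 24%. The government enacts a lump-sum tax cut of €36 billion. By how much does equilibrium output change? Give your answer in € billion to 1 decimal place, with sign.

+€66.8 billion

A lump-sum tax change of −€36 billion shifts disposable income by +€36 billion; first-round consumption changes by −c × ΔT = −0.77 × (−€36 billion) = +€27.72 billion.
Expenditure multiplier = 1/(1 − c(1−t)) = 1/(1 − 0.77×0.76) = 1/0.4148 ≈ 2.411.
The tax multiplier is −c × k ≈ −1.856, so ΔY = k × (−c·ΔT) = (+€27.72 billion) / 0.4148 ≈ +€66.8 billion.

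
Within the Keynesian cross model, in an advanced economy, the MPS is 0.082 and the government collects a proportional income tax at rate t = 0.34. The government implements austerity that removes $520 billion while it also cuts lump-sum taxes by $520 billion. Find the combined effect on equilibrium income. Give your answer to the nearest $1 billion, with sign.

−$108 billion

MPC = 1 − MPS = 1 − 0.082 = 0.918.
Expenditure multiplier = 1/(1 − c(1−t)) = 1/(1 − 0.918×0.66) = 1/0.39412 ≈ 2.537.
ΔG contributes k·ΔG = (−$520 billion) / 0.39412 ≈ −$1,319.4 billion.
ΔT of −$520 billion changes first-round spending by −c·ΔT = +$477.36 billion, contributing k·(−c·ΔT) = (+$477.36 billion) / 0.39412 ≈ +$1,211.2 billion.
Net ΔY = k(ΔG − c·ΔT) = (−$42.64 billion) / 0.39412 ≈ −$108 billion.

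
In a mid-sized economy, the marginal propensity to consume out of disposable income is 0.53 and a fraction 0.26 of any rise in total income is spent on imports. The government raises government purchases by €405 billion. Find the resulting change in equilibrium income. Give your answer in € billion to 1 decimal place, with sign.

Government-spending multiplier = 1/(1 − c + m) = 1/(1 − 0.53 + 0.26) = 1/0.73 ≈ 1.37.
ΔY = k × ΔG = (+€405 billion) / 0.73 ≈ +€554.8 billion.

+€554.8 billion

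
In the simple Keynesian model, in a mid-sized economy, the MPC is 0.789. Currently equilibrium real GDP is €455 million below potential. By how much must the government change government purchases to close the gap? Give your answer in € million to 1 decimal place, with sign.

+€96.0 million

Spending multiplier = 1/(1 − MPC) = 1/(1 − 0.789) = 1/0.211 ≈ 4.739.
Need ΔY = +€455 million, so ΔG = ΔY/k = (+€455 million) × 0.211 ≈ +€96 million.
The government should increase government purchases by €96 million.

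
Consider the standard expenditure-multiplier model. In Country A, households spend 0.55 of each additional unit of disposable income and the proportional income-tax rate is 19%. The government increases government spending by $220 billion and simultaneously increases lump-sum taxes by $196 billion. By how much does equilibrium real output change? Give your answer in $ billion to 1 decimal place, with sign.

+$202.3 billion

Expenditure multiplier = 1/(1 − c(1−t)) = 1/(1 − 0.55×0.81) = 1/0.5545 ≈ 1.803.
ΔG contributes k·ΔG = (+$220 billion) / 0.5545 ≈ +$396.8 billion.
ΔT of +$196 billion changes first-round spending by −c·ΔT = −$107.8 billion, contributing k·(−c·ΔT) = (−$107.8 billion) / 0.5545 ≈ −$194.4 billion.
Net ΔY = k(ΔG − c·ΔT) = (+$112.2 billion) / 0.5545 ≈ +$202.3 billion.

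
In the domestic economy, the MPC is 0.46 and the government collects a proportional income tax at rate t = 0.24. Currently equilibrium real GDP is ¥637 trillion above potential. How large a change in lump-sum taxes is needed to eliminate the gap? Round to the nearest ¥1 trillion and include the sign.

+¥901 trillion

Spending multiplier = 1/(1 − c(1−t)) = 1/(1 − 0.46×0.76) = 1/0.6504 ≈ 1.538.
Tax multiplier = −c·k = −0.46/0.6504 ≈ −0.707. Need ΔY = −¥637 trillion, so ΔT = ΔY/(−c·k) = −(−¥637 trillion) × 0.6504 / 0.46 ≈ +¥901 trillion.
The government should raise lump-sum taxes by ¥901 trillion.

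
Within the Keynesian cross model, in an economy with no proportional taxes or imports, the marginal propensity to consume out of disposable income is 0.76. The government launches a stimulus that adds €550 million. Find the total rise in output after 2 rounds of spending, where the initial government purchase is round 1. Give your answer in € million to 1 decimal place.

Round 1 adds ΔG = €550 million; each later round is MPC = 0.76 times the previous.
After 2 rounds: 550 + 418 = ΔG·(1 − c^2)/(1 − c) = 550 × (1 − 0.5776)/0.24 = €968 million.

€968.0 million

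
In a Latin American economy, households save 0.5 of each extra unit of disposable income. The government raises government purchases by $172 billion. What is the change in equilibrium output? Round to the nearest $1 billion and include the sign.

MPC = 1 − MPS = 1 − 0.5 = 0.5.
Government-spending multiplier = 1/(1 − MPC) = 1/(1 − 0.5) = 1/0.5 = 2.
ΔY = k × ΔG = (+$172 billion) / 0.5 = +$344 billion.

+$344 billion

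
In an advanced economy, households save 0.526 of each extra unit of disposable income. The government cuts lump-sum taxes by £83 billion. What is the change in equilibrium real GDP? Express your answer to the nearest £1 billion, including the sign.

+£75 billion

MPC = 1 − MPS = 1 − 0.526 = 0.474.
A lump-sum tax change of −£83 billion shifts disposable income by +£83 billion; first-round consumption changes by −c × ΔT = −0.474 × (−£83 billion) = +£39.342 billion.
Expenditure multiplier = 1/(1 − MPC) = 1/(1 − 0.474) = 1/0.526 ≈ 1.901.
The tax multiplier is −c × k ≈ −0.901, so ΔY = k × (−c·ΔT) = (+£39.342 billion) / 0.526 ≈ +£75 billion.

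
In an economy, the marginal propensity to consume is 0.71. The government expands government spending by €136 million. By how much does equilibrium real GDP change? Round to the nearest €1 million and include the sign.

Spending multiplier = 1/(1 − MPC) = 1/(1 − 0.71) = 1/0.29 ≈ 3.448.
ΔY = k × ΔG = (+€136 million) / 0.29 ≈ +€469 million.

+€469 million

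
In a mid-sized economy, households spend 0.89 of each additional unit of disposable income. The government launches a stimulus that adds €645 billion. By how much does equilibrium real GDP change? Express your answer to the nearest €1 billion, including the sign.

Spending multiplier = 1/(1 − MPC) = 1/(1 − 0.89) = 1/0.11 ≈ 9.091.
ΔY = k × ΔG = (+€645 billion) / 0.11 ≈ +€5,864 billion.

+€5,864 billion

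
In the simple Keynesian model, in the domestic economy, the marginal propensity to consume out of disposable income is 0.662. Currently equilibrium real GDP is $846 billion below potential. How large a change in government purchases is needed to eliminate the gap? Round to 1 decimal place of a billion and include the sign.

Spending multiplier = 1/(1 − MPC) = 1/(1 − 0.662) = 1/0.338 ≈ 2.959.
Need ΔY = +$846 billion, so ΔG = ΔY/k = (+$846 billion) × 0.338 ≈ +$285.9 billion.
The government should increase government purchases by $285.9 billion.

+$285.9 billion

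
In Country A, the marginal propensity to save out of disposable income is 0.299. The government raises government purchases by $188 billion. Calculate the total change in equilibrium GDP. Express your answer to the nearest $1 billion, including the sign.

MPC = 1 − MPS = 1 − 0.299 = 0.701.
Expenditure multiplier = 1/(1 − MPC) = 1/(1 − 0.701) = 1/0.299 ≈ 3.344.
ΔY = k × ΔG = (+$188 billion) / 0.299 ≈ +$629 billion.

+$629 billion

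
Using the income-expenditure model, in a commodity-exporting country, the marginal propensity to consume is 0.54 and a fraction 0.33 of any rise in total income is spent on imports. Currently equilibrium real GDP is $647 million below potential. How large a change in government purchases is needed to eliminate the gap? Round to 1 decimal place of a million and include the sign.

Spending multiplier = 1/(1 − c + m) = 1/(1 − 0.54 + 0.33) = 1/0.79 ≈ 1.266.
Need ΔY = +$647 million, so ΔG = ΔY/k = (+$647 million) × 0.79 ≈ +$511.1 million.
The government should increase government purchases by $511.1 million.

+$511.1 million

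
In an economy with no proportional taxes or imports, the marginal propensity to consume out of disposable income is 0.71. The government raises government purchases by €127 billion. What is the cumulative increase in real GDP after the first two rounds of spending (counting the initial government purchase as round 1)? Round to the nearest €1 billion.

€217 billion

Round 1 adds ΔG = €127 billion; each later round is MPC = 0.71 times the previous.
After 2 rounds: 127 + 90.17 = ΔG·(1 − c^2)/(1 − c) = 127 × (1 − 0.5041)/0.29 ≈ €217 billion.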